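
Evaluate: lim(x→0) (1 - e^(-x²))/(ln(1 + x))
This is a 0/0 indeterminate form.

Apply L'Hôpital's rule: differentiate numerator and denominator separately.
  f(x) = 1 - e^(-x^2)   ⇒   f'(x) = 2·x·e^(-x^2)
  g(x) = ln(x + 1)   ⇒   g'(x) = 1/(x + 1)
  lim(x→0) f'(x)/g'(x) = lim(x→0) (2·x·e^(-x^2))/(1/(x + 1))
  = 0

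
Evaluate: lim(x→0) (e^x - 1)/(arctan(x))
This is a 0/0 indeterminate form.

Apply L'Hôpital's rule: differentiate numerator and denominator separately.
  f(x) = e^(x) - 1   ⇒   f'(x) = e^(x)
  g(x) = atan(x)   ⇒   g'(x) = 1/(x^2 + 1)
  lim(x→0) f'(x)/g'(x) = lim(x→0) (e^(x))/(1/(x^2 + 1))
  = 1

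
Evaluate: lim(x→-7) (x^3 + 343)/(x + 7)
This is a standard limit.

Factor or rationalize the expression:
  lim(x→-7) (x^3 + 343)/(x + 7) = 147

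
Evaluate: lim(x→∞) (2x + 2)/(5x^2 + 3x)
This is an ∞/∞ indeterminate form.

Apply L'Hôpital's rule: differentiate numerator and denominator separately.
  f(x) = 2·x + 2   ⇒   f'(x) = 2
  g(x) = 5·x^2 + 3·x   ⇒   g'(x) = 10·x + 3
  lim(x→∞) f'(x)/g'(x) = lim(x→∞) (2)/(10·x + 3)
  = 0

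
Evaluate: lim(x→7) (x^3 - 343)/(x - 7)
This is a standard limit.

Factor or rationalize the expression:
  lim(x→7) (x^3 - 343)/(x - 7) = 147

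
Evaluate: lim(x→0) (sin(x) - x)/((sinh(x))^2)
This is a 0/0 indeterminate form.

Apply L'Hôpital's rule: differentiate numerator and denominator separately.
  f(x) = -x + sin(x)   ⇒   f'(x) = cos(x) - 1
  g(x) = sinh(x)^2   ⇒   g'(x) = 2·sinh(x)·cosh(x)
  lim(x→0) f'(x)/g'(x) = lim(x→0) (cos(x) - 1)/(2·sinh(x)·cosh(x))
  = 0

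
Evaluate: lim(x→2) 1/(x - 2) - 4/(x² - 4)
This is an ∞-∞ indeterminate form.

Combine fractions or rationalize to convert ∞-∞ to 0/0 form:
  lim(x→2) 1/(x - 2) - 4/(x² - 4) = 1/4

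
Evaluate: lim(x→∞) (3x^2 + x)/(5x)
This is an ∞/∞ indeterminate form.

Apply L'Hôpital's rule: differentiate numerator and denominator separately.
  f(x) = 3·x^2 + x   ⇒   f'(x) = 6·x + 1
  g(x) = 5·x   ⇒   g'(x) = 5
  lim(x→∞) f'(x)/g'(x) = lim(x→∞) (6·x + 1)/(5)
  = ∞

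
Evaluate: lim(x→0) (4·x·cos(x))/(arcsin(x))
This is a 0/0 indeterminate form.

Apply L'Hôpital's rule: differentiate numerator and denominator separately.
  f(x) = 4·x·cos(x)   ⇒   f'(x) = -4·x·sin(x) + 4·cos(x)
  g(x) = asin(x)   ⇒   g'(x) = 1/sqrt(1 - x^2)
  lim(x→0) f'(x)/g'(x) = lim(x→0) (-4·x·sin(x) + 4·cos(x))/(1/sqrt(1 - x^2))
  = 4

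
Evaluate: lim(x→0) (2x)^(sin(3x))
This is an exponential indeterminate form.

For exponential indeterminate forms, take the natural log:
  Let L = lim(x→0) (2x)^(sin(3x))
  Then ln(L) = lim(x→0) [exponent × ln(base)]
  Evaluate using L'Hôpital or standard limits, then exponentiate.
  L = 1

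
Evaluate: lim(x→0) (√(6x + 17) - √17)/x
This is a standard limit.

Factor or rationalize the expression:
  lim(x→0) (√(6x + 17) - √17)/x = 3·sqrt(17)/17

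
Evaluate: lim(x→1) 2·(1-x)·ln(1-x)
This is a 0·∞ indeterminate form.

Rewrite 0·∞ as a quotient (0/0 or ∞/∞ form), then apply L'Hôpital's rule:
  lim(x→1) 2·(1-x)·ln(1-x) = 0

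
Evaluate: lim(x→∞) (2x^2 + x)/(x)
This is an ∞/∞ indeterminate form.

Apply L'Hôpital's rule: differentiate numerator and denominator separately.
  f(x) = 2·x^2 + x   ⇒   f'(x) = 4·x + 1
  g(x) = x   ⇒   g'(x) = 1
  lim(x→∞) f'(x)/g'(x) = lim(x→∞) (4·x + 1)/(1)
  = ∞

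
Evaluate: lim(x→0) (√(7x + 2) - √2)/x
This is a standard limit.

Factor or rationalize the expression:
  lim(x→0) (√(7x + 2) - √2)/x = 7·sqrt(2)/4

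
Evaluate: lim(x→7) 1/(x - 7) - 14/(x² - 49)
This is an ∞-∞ indeterminate form.

Combine fractions or rationalize to convert ∞-∞ to 0/0 form:
  lim(x→7) 1/(x - 7) - 14/(x² - 49) = 1/14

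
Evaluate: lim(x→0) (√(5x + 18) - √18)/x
This is a standard limit.

Factor or rationalize the expression:
  lim(x→0) (√(5x + 18) - √18)/x = 5·sqrt(2)/12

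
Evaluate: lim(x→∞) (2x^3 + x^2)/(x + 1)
This is an ∞/∞ indeterminate form.

Apply L'Hôpital's rule: differentiate numerator and denominator separately.
  f(x) = 2·x^3 + x^2   ⇒   f'(x) = 6·x^2 + 2·x
  g(x) = x + 1   ⇒   g'(x) = 1
  lim(x→∞) f'(x)/g'(x) = lim(x→∞) (6·x^2 + 2·x)/(1)
  = ∞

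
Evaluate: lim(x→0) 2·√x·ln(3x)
This is a 0·∞ indeterminate form.

Rewrite 0·∞ as a quotient (0/0 or ∞/∞ form), then apply L'Hôpital's rule:
  lim(x→0) 2·√x·ln(3x) = 0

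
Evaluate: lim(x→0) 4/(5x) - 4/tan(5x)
This is an ∞-∞ indeterminate form.

Combine fractions or rationalize to convert ∞-∞ to 0/0 form:
  lim(x→0) 4/(5x) - 4/tan(5x) = 0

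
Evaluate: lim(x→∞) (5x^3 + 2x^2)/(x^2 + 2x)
This is an ∞/∞ indeterminate form.

Apply L'Hôpital's rule: differentiate numerator and denominator separately.
  f(x) = 5·x^3 + 2·x^2   ⇒   f'(x) = 15·x^2 + 4·x
  g(x) = x^2 + 2·x   ⇒   g'(x) = 2·x + 2
  lim(x→∞) f'(x)/g'(x) = lim(x→∞) (15·x^2 + 4·x)/(2·x + 2)
  = ∞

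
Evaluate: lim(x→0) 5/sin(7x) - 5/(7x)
This is an ∞-∞ indeterminate form.

Combine fractions or rationalize to convert ∞-∞ to 0/0 form:
  lim(x→0) 5/sin(7x) - 5/(7x) = 0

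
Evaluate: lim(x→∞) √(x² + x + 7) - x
This is an ∞-∞ indeterminate form.

Combine fractions or rationalize to convert ∞-∞ to 0/0 form:
  lim(x→∞) √(x² + x + 7) - x = 1/2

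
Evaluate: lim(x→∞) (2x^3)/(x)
This is an ∞/∞ indeterminate form.

Apply L'Hôpital's rule: differentiate numerator and denominator separately.
  f(x) = 2·x^3   ⇒   f'(x) = 6·x^2
  g(x) = x   ⇒   g'(x) = 1
  lim(x→∞) f'(x)/g'(x) = lim(x→∞) (6·x^2)/(1)
  = ∞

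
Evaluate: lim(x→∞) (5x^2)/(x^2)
This is an ∞/∞ indeterminate form.

Apply L'Hôpital's rule: differentiate numerator and denominator separately.
  f(x) = 5·x^2   ⇒   f'(x) = 10·x
  g(x) = x^2   ⇒   g'(x) = 2·x
  lim(x→∞) f'(x)/g'(x) = lim(x→∞) (10·x)/(2·x)
  = 5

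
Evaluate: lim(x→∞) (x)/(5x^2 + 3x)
This is an ∞/∞ indeterminate form.

Apply L'Hôpital's rule: differentiate numerator and denominator separately.
  f(x) = x   ⇒   f'(x) = 1
  g(x) = 5·x^2 + 3·x   ⇒   g'(x) = 10·x + 3
  lim(x→∞) f'(x)/g'(x) = lim(x→∞) (1)/(10·x + 3)
  = 0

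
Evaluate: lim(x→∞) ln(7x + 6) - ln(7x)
This is an ∞-∞ indeterminate form.

Combine fractions or rationalize to convert ∞-∞ to 0/0 form:
  lim(x→∞) ln(7x + 6) - ln(7x) = 0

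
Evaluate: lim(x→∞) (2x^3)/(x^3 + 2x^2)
This is an ∞/∞ indeterminate form.

Apply L'Hôpital's rule: differentiate numerator and denominator separately.
  f(x) = 2·x^3   ⇒   f'(x) = 6·x^2
  g(x) = x^3 + 2·x^2   ⇒   g'(x) = 3·x^2 + 4·x
  lim(x→∞) f'(x)/g'(x) = lim(x→∞) (6·x^2)/(3·x^2 + 4·x)
  = 2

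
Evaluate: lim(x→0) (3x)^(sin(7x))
This is an exponential indeterminate form.

For exponential indeterminate forms, take the natural log:
  Let L = lim(x→0) (3x)^(sin(7x))
  Then ln(L) = lim(x→0) [exponent × ln(base)]
  Evaluate using L'Hôpital or standard limits, then exponentiate.
  L = 1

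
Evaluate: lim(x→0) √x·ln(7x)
This is a 0·∞ indeterminate form.

Rewrite 0·∞ as a quotient (0/0 or ∞/∞ form), then apply L'Hôpital's rule:
  lim(x→0) √x·ln(7x) = 0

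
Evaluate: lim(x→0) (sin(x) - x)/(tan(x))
This is a 0/0 indeterminate form.

Apply L'Hôpital's rule: differentiate numerator and denominator separately.
  f(x) = -x + sin(x)   ⇒   f'(x) = cos(x) - 1
  g(x) = tan(x)   ⇒   g'(x) = tan(x)^2 + 1
  lim(x→0) f'(x)/g'(x) = lim(x→0) (cos(x) - 1)/(tan(x)^2 + 1)
  = 0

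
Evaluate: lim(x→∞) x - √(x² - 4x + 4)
This is an ∞-∞ indeterminate form.

Combine fractions or rationalize to convert ∞-∞ to 0/0 form:
  lim(x→∞) x - √(x² - 4x + 4) = 2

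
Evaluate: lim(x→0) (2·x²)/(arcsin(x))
This is a 0/0 indeterminate form.

Apply L'Hôpital's rule: differentiate numerator and denominator separately.
  f(x) = 2·x^2   ⇒   f'(x) = 4·x
  g(x) = asin(x)   ⇒   g'(x) = 1/sqrt(1 - x^2)
  lim(x→0) f'(x)/g'(x) = lim(x→0) (4·x)/(1/sqrt(1 - x^2))
  = 0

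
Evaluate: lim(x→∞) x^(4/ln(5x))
This is an exponential indeterminate form.

For exponential indeterminate forms, take the natural log:
  Let L = lim(x→∞) x^(4/ln(5x))
  Then ln(L) = lim(x→∞) [exponent × ln(base)]
  Evaluate using L'Hôpital or standard limits, then exponentiate.
  L = e^(4)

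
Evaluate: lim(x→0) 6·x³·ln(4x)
This is a 0·∞ indeterminate form.

Rewrite 0·∞ as a quotient (0/0 or ∞/∞ form), then apply L'Hôpital's rule:
  lim(x→0) 6·x³·ln(4x) = 0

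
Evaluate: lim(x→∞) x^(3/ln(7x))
This is an exponential indeterminate form.

For exponential indeterminate forms, take the natural log:
  Let L = lim(x→∞) x^(3/ln(7x))
  Then ln(L) = lim(x→∞) [exponent × ln(base)]
  Evaluate using L'Hôpital or standard limits, then exponentiate.
  L = e^(3)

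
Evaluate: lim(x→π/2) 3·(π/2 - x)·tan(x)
This is a 0·∞ indeterminate form.

Rewrite 0·∞ as a quotient (0/0 or ∞/∞ form), then apply L'Hôpital's rule:
  lim(x→π/2) 3·(π/2 - x)·tan(x) = 3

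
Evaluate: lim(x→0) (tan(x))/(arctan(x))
This is a 0/0 indeterminate form.

Apply L'Hôpital's rule: differentiate numerator and denominator separately.
  f(x) = tan(x)   ⇒   f'(x) = tan(x)^2 + 1
  g(x) = atan(x)   ⇒   g'(x) = 1/(x^2 + 1)
  lim(x→0) f'(x)/g'(x) = lim(x→0) (tan(x)^2 + 1)/(1/(x^2 + 1))
  = 1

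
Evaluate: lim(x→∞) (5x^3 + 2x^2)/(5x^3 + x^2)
This is an ∞/∞ indeterminate form.

Apply L'Hôpital's rule: differentiate numerator and denominator separately.
  f(x) = 5·x^3 + 2·x^2   ⇒   f'(x) = 15·x^2 + 4·x
  g(x) = 5·x^3 + x^2   ⇒   g'(x) = 15·x^2 + 2·x
  lim(x→∞) f'(x)/g'(x) = lim(x→∞) (15·x^2 + 4·x)/(15·x^2 + 2·x)
  = 1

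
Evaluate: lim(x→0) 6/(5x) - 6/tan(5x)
This is an ∞-∞ indeterminate form.

Combine fractions or rationalize to convert ∞-∞ to 0/0 form:
  lim(x→0) 6/(5x) - 6/tan(5x) = 0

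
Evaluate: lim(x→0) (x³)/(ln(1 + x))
This is a 0/0 indeterminate form.

Apply L'Hôpital's rule: differentiate numerator and denominator separately.
  f(x) = x^3   ⇒   f'(x) = 3·x^2
  g(x) = ln(x + 1)   ⇒   g'(x) = 1/(x + 1)
  lim(x→0) f'(x)/g'(x) = lim(x→0) (3·x^2)/(1/(x + 1))
  = 0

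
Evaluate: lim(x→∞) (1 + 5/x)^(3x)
This is an exponential indeterminate form.

For exponential indeterminate forms, take the natural log:
  Let L = lim(x→∞) (1 + 5/x)^(3x)
  Then ln(L) = lim(x→∞) [exponent × ln(base)]
  Evaluate using L'Hôpital or standard limits, then exponentiate.
  L = e^(15)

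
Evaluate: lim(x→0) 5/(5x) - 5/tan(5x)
This is an ∞-∞ indeterminate form.

Combine fractions or rationalize to convert ∞-∞ to 0/0 form:
  lim(x→0) 5/(5x) - 5/tan(5x) = 0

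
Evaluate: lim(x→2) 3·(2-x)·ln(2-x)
This is a 0·∞ indeterminate form.

Rewrite 0·∞ as a quotient (0/0 or ∞/∞ form), then apply L'Hôpital's rule:
  lim(x→2) 3·(2-x)·ln(2-x) = 0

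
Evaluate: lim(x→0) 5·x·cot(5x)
This is a 0·∞ indeterminate form.

Rewrite 0·∞ as a quotient (0/0 or ∞/∞ form), then apply L'Hôpital's rule:
  lim(x→0) 5·x·cot(5x) = 1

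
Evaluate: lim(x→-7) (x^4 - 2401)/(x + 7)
This is a standard limit.

Factor or rationalize the expression:
  lim(x→-7) (x^4 - 2401)/(x + 7) = -1372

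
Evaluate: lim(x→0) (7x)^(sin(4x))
This is an exponential indeterminate form.

For exponential indeterminate forms, take the natural log:
  Let L = lim(x→0) (7x)^(sin(4x))
  Then ln(L) = lim(x→0) [exponent × ln(base)]
  Evaluate using L'Hôpital or standard limits, then exponentiate.
  L = 1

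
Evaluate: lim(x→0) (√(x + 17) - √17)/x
This is a standard limit.

Factor or rationalize the expression:
  lim(x→0) (√(x + 17) - √17)/x = sqrt(17)/34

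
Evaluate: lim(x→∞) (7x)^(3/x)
This is an exponential indeterminate form.

For exponential indeterminate forms, take the natural log:
  Let L = lim(x→∞) (7x)^(3/x)
  Then ln(L) = lim(x→∞) [exponent × ln(base)]
  Evaluate using L'Hôpital or standard limits, then exponentiate.
  L = 1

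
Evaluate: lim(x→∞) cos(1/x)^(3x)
This is an exponential indeterminate form.

For exponential indeterminate forms, take the natural log:
  Let L = lim(x→∞) cos(1/x)^(3x)
  Then ln(L) = lim(x→∞) [exponent × ln(base)]
  Evaluate using L'Hôpital or standard limits, then exponentiate.
  L = 1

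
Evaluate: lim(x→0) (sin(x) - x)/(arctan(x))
This is a 0/0 indeterminate form.

Apply L'Hôpital's rule: differentiate numerator and denominator separately.
  f(x) = -x + sin(x)   ⇒   f'(x) = cos(x) - 1
  g(x) = atan(x)   ⇒   g'(x) = 1/(x^2 + 1)
  lim(x→0) f'(x)/g'(x) = lim(x→0) (cos(x) - 1)/(1/(x^2 + 1))
  = 0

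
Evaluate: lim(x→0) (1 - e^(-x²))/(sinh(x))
This is a 0/0 indeterminate form.

Apply L'Hôpital's rule: differentiate numerator and denominator separately.
  f(x) = 1 - e^(-x^2)   ⇒   f'(x) = 2·x·e^(-x^2)
  g(x) = sinh(x)   ⇒   g'(x) = cosh(x)
  lim(x→0) f'(x)/g'(x) = lim(x→0) (2·x·e^(-x^2))/(cosh(x))
  = 0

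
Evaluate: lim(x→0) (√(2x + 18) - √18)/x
This is a standard limit.

Factor or rationalize the expression:
  lim(x→0) (√(2x + 18) - √18)/x = sqrt(2)/6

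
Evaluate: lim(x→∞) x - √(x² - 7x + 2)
This is an ∞-∞ indeterminate form.

Combine fractions or rationalize to convert ∞-∞ to 0/0 form:
  lim(x→∞) x - √(x² - 7x + 2) = 7/2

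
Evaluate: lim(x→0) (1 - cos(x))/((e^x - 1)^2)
This is a 0/0 indeterminate form.

Apply L'Hôpital's rule: differentiate numerator and denominator separately.
  f(x) = 1 - cos(x)   ⇒   f'(x) = sin(x)
  g(x) = (e^(x) - 1)^2   ⇒   g'(x) = 2·(e^(x) - 1)·e^(x)
  lim(x→0) f'(x)/g'(x) = lim(x→0) (sin(x))/(2·(e^(x) - 1)·e^(x))
  = 1/2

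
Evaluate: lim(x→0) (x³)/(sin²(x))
This is a 0/0 indeterminate form.

Apply L'Hôpital's rule: differentiate numerator and denominator separately.
  f(x) = x^3   ⇒   f'(x) = 3·x^2
  g(x) = sin(x)^2   ⇒   g'(x) = 2·sin(x)·cos(x)
  lim(x→0) f'(x)/g'(x) = lim(x→0) (3·x^2)/(2·sin(x)·cos(x))
  = 0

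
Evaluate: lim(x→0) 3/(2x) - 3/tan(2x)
This is an ∞-∞ indeterminate form.

Combine fractions or rationalize to convert ∞-∞ to 0/0 form:
  lim(x→0) 3/(2x) - 3/tan(2x) = 0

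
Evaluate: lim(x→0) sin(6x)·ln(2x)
This is a 0·∞ indeterminate form.

Rewrite 0·∞ as a quotient (0/0 or ∞/∞ form), then apply L'Hôpital's rule:
  lim(x→0) sin(6x)·ln(2x) = 0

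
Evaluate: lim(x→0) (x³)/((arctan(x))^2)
This is a 0/0 indeterminate form.

Apply L'Hôpital's rule: differentiate numerator and denominator separately.
  f(x) = x^3   ⇒   f'(x) = 3·x^2
  g(x) = atan(x)^2   ⇒   g'(x) = 2·atan(x)/(x^2 + 1)
  lim(x→0) f'(x)/g'(x) = lim(x→0) (3·x^2)/(2·atan(x)/(x^2 + 1))
  = 0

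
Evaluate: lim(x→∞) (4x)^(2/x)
This is an exponential indeterminate form.

For exponential indeterminate forms, take the natural log:
  Let L = lim(x→∞) (4x)^(2/x)
  Then ln(L) = lim(x→∞) [exponent × ln(base)]
  Evaluate using L'Hôpital or standard limits, then exponentiate.
  L = 1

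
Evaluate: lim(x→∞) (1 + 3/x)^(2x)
This is an exponential indeterminate form.

For exponential indeterminate forms, take the natural log:
  Let L = lim(x→∞) (1 + 3/x)^(2x)
  Then ln(L) = lim(x→∞) [exponent × ln(base)]
  Evaluate using L'Hôpital or standard limits, then exponentiate.
  L = e^(6)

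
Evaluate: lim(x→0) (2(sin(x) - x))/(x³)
This is a 0/0 indeterminate form.

Apply L'Hôpital's rule: differentiate numerator and denominator separately.
  f(x) = -2·x + 2·sin(x)   ⇒   f'(x) = 2·cos(x) - 2
  g(x) = x^3   ⇒   g'(x) = 3·x^2
  lim(x→0) f'(x)/g'(x) = lim(x→0) (2·cos(x) - 2)/(3·x^2)
  = -1/3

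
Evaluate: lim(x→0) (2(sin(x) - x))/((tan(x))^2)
This is a 0/0 indeterminate form.

Apply L'Hôpital's rule: differentiate numerator and denominator separately.
  f(x) = -2·x + 2·sin(x)   ⇒   f'(x) = 2·cos(x) - 2
  g(x) = tan(x)^2   ⇒   g'(x) = (2·tan(x)^2 + 2)·tan(x)
  lim(x→0) f'(x)/g'(x) = lim(x→0) (2·cos(x) - 2)/((2·tan(x)^2 + 2)·tan(x))
  = 0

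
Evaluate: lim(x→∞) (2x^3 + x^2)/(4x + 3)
This is an ∞/∞ indeterminate form.

Apply L'Hôpital's rule: differentiate numerator and denominator separately.
  f(x) = 2·x^3 + x^2   ⇒   f'(x) = 6·x^2 + 2·x
  g(x) = 4·x + 3   ⇒   g'(x) = 4
  lim(x→∞) f'(x)/g'(x) = lim(x→∞) (6·x^2 + 2·x)/(4)
  = ∞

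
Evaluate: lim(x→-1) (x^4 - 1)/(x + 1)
This is a standard limit.

Factor or rationalize the expression:
  lim(x→-1) (x^4 - 1)/(x + 1) = -4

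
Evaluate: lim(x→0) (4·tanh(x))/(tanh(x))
This is a 0/0 indeterminate form.

Apply L'Hôpital's rule: differentiate numerator and denominator separately.
  f(x) = 4·tanh(x)   ⇒   f'(x) = 4 - 4·tanh(x)^2
  g(x) = tanh(x)   ⇒   g'(x) = 1 - tanh(x)^2
  lim(x→0) f'(x)/g'(x) = lim(x→0) (4 - 4·tanh(x)^2)/(1 - tanh(x)^2)
  = 4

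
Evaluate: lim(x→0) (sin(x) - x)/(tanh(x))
This is a 0/0 indeterminate form.

Apply L'Hôpital's rule: differentiate numerator and denominator separately.
  f(x) = -x + sin(x)   ⇒   f'(x) = cos(x) - 1
  g(x) = tanh(x)   ⇒   g'(x) = 1 - tanh(x)^2
  lim(x→0) f'(x)/g'(x) = lim(x→0) (cos(x) - 1)/(1 - tanh(x)^2)
  = 0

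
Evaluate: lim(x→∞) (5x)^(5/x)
This is an exponential indeterminate form.

For exponential indeterminate forms, take the natural log:
  Let L = lim(x→∞) (5x)^(5/x)
  Then ln(L) = lim(x→∞) [exponent × ln(base)]
  Evaluate using L'Hôpital or standard limits, then exponentiate.
  L = 1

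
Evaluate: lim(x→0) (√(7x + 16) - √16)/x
This is a standard limit.

Factor or rationalize the expression:
  lim(x→0) (√(7x + 16) - √16)/x = 7/8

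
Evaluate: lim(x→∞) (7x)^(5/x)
This is an exponential indeterminate form.

For exponential indeterminate forms, take the natural log:
  Let L = lim(x→∞) (7x)^(5/x)
  Then ln(L) = lim(x→∞) [exponent × ln(base)]
  Evaluate using L'Hôpital or standard limits, then exponentiate.
  L = 1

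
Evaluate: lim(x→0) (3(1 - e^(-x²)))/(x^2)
This is a 0/0 indeterminate form.

Apply L'Hôpital's rule: differentiate numerator and denominator separately.
  f(x) = 3 - 3·e^(-x^2)   ⇒   f'(x) = 6·x·e^(-x^2)
  g(x) = x^2   ⇒   g'(x) = 2·x
  lim(x→0) f'(x)/g'(x) = lim(x→0) (6·x·e^(-x^2))/(2·x)
  = 3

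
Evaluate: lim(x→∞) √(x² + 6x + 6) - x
This is an ∞-∞ indeterminate form.

Combine fractions or rationalize to convert ∞-∞ to 0/0 form:
  lim(x→∞) √(x² + 6x + 6) - x = 3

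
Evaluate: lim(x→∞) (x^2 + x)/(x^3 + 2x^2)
This is an ∞/∞ indeterminate form.

Apply L'Hôpital's rule: differentiate numerator and denominator separately.
  f(x) = x^2 + x   ⇒   f'(x) = 2·x + 1
  g(x) = x^3 + 2·x^2   ⇒   g'(x) = 3·x^2 + 4·x
  lim(x→∞) f'(x)/g'(x) = lim(x→∞) (2·x + 1)/(3·x^2 + 4·x)
  = 0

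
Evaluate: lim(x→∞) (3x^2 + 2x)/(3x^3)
This is an ∞/∞ indeterminate form.

Apply L'Hôpital's rule: differentiate numerator and denominator separately.
  f(x) = 3·x^2 + 2·x   ⇒   f'(x) = 6·x + 2
  g(x) = 3·x^3   ⇒   g'(x) = 9·x^2
  lim(x→∞) f'(x)/g'(x) = lim(x→∞) (6·x + 2)/(9·x^2)
  = 0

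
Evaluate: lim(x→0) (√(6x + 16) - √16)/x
This is a standard limit.

Factor or rationalize the expression:
  lim(x→0) (√(6x + 16) - √16)/x = 3/4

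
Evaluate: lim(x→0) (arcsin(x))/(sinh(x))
This is a 0/0 indeterminate form.

Apply L'Hôpital's rule: differentiate numerator and denominator separately.
  f(x) = asin(x)   ⇒   f'(x) = 1/sqrt(1 - x^2)
  g(x) = sinh(x)   ⇒   g'(x) = cosh(x)
  lim(x→0) f'(x)/g'(x) = lim(x→0) (1/sqrt(1 - x^2))/(cosh(x))
  = 1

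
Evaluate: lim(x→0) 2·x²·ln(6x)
This is a 0·∞ indeterminate form.

Rewrite 0·∞ as a quotient (0/0 or ∞/∞ form), then apply L'Hôpital's rule:
  lim(x→0) 2·x²·ln(6x) = 0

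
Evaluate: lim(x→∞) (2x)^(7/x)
This is an exponential indeterminate form.

For exponential indeterminate forms, take the natural log:
  Let L = lim(x→∞) (2x)^(7/x)
  Then ln(L) = lim(x→∞) [exponent × ln(base)]
  Evaluate using L'Hôpital or standard limits, then exponentiate.
  L = 1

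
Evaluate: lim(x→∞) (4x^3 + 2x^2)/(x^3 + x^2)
This is an ∞/∞ indeterminate form.

Apply L'Hôpital's rule: differentiate numerator and denominator separately.
  f(x) = 4·x^3 + 2·x^2   ⇒   f'(x) = 12·x^2 + 4·x
  g(x) = x^3 + x^2   ⇒   g'(x) = 3·x^2 + 2·x
  lim(x→∞) f'(x)/g'(x) = lim(x→∞) (12·x^2 + 4·x)/(3·x^2 + 2·x)
  = 4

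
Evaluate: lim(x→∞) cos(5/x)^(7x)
This is an exponential indeterminate form.

For exponential indeterminate forms, take the natural log:
  Let L = lim(x→∞) cos(5/x)^(7x)
  Then ln(L) = lim(x→∞) [exponent × ln(base)]
  Evaluate using L'Hôpital or standard limits, then exponentiate.
  L = 1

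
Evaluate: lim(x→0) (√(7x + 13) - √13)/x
This is a standard limit.

Factor or rationalize the expression:
  lim(x→0) (√(7x + 13) - √13)/x = 7·sqrt(13)/26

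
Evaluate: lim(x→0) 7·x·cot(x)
This is a 0·∞ indeterminate form.

Rewrite 0·∞ as a quotient (0/0 or ∞/∞ form), then apply L'Hôpital's rule:
  lim(x→0) 7·x·cot(x) = 7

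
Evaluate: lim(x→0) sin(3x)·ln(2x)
This is a 0·∞ indeterminate form.

Rewrite 0·∞ as a quotient (0/0 or ∞/∞ form), then apply L'Hôpital's rule:
  lim(x→0) sin(3x)·ln(2x) = 0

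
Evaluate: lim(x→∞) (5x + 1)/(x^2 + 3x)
This is an ∞/∞ indeterminate form.

Apply L'Hôpital's rule: differentiate numerator and denominator separately.
  f(x) = 5·x + 1   ⇒   f'(x) = 5
  g(x) = x^2 + 3·x   ⇒   g'(x) = 2·x + 3
  lim(x→∞) f'(x)/g'(x) = lim(x→∞) (5)/(2·x + 3)
  = 0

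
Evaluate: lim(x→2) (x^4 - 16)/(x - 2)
This is a standard limit.

Factor or rationalize the expression:
  lim(x→2) (x^4 - 16)/(x - 2) = 32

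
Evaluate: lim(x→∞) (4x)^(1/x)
This is an exponential indeterminate form.

For exponential indeterminate forms, take the natural log:
  Let L = lim(x→∞) (4x)^(1/x)
  Then ln(L) = lim(x→∞) [exponent × ln(base)]
  Evaluate using L'Hôpital or standard limits, then exponentiate.
  L = 1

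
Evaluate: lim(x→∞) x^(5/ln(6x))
This is an exponential indeterminate form.

For exponential indeterminate forms, take the natural log:
  Let L = lim(x→∞) x^(5/ln(6x))
  Then ln(L) = lim(x→∞) [exponent × ln(base)]
  Evaluate using L'Hôpital or standard limits, then exponentiate.
  L = e^(5)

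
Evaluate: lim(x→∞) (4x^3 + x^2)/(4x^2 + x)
This is an ∞/∞ indeterminate form.

Apply L'Hôpital's rule: differentiate numerator and denominator separately.
  f(x) = 4·x^3 + x^2   ⇒   f'(x) = 12·x^2 + 2·x
  g(x) = 4·x^2 + x   ⇒   g'(x) = 8·x + 1
  lim(x→∞) f'(x)/g'(x) = lim(x→∞) (12·x^2 + 2·x)/(8·x + 1)
  = ∞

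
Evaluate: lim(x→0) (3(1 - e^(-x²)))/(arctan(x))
This is a 0/0 indeterminate form.

Apply L'Hôpital's rule: differentiate numerator and denominator separately.
  f(x) = 3 - 3·e^(-x^2)   ⇒   f'(x) = 6·x·e^(-x^2)
  g(x) = atan(x)   ⇒   g'(x) = 1/(x^2 + 1)
  lim(x→0) f'(x)/g'(x) = lim(x→0) (6·x·e^(-x^2))/(1/(x^2 + 1))
  = 0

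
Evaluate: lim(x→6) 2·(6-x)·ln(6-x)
This is a 0·∞ indeterminate form.

Rewrite 0·∞ as a quotient (0/0 or ∞/∞ form), then apply L'Hôpital's rule:
  lim(x→6) 2·(6-x)·ln(6-x) = 0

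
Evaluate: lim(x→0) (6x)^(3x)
This is an exponential indeterminate form.

For exponential indeterminate forms, take the natural log:
  Let L = lim(x→0) (6x)^(3x)
  Then ln(L) = lim(x→0) [exponent × ln(base)]
  Evaluate using L'Hôpital or standard limits, then exponentiate.
  L = 1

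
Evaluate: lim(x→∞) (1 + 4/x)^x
This is an exponential indeterminate form.

For exponential indeterminate forms, take the natural log:
  Let L = lim(x→∞) (1 + 4/x)^x
  Then ln(L) = lim(x→∞) [exponent × ln(base)]
  Evaluate using L'Hôpital or standard limits, then exponentiate.
  L = e^(4)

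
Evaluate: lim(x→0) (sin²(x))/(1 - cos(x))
This is a 0/0 indeterminate form.

Apply L'Hôpital's rule: differentiate numerator and denominator separately.
  f(x) = sin(x)^2   ⇒   f'(x) = 2·sin(x)·cos(x)
  g(x) = 1 - cos(x)   ⇒   g'(x) = sin(x)
  lim(x→0) f'(x)/g'(x) = lim(x→0) (2·sin(x)·cos(x))/(sin(x))
  = 2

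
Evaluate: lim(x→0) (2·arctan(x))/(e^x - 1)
This is a 0/0 indeterminate form.

Apply L'Hôpital's rule: differentiate numerator and denominator separately.
  f(x) = 2·atan(x)   ⇒   f'(x) = 2/(x^2 + 1)
  g(x) = e^(x) - 1   ⇒   g'(x) = e^(x)
  lim(x→0) f'(x)/g'(x) = lim(x→0) (2/(x^2 + 1))/(e^(x))
  = 2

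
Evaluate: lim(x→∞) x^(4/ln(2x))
This is an exponential indeterminate form.

For exponential indeterminate forms, take the natural log:
  Let L = lim(x→∞) x^(4/ln(2x))
  Then ln(L) = lim(x→∞) [exponent × ln(base)]
  Evaluate using L'Hôpital or standard limits, then exponentiate.
  L = e^(4)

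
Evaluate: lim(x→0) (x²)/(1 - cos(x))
This is a 0/0 indeterminate form.

Apply L'Hôpital's rule: differentiate numerator and denominator separately.
  f(x) = x^2   ⇒   f'(x) = 2·x
  g(x) = 1 - cos(x)   ⇒   g'(x) = sin(x)
  lim(x→0) f'(x)/g'(x) = lim(x→0) (2·x)/(sin(x))
  = 2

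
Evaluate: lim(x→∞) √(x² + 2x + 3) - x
This is an ∞-∞ indeterminate form.

Combine fractions or rationalize to convert ∞-∞ to 0/0 form:
  lim(x→∞) √(x² + 2x + 3) - x = 1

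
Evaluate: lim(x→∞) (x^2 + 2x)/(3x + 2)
This is an ∞/∞ indeterminate form.

Apply L'Hôpital's rule: differentiate numerator and denominator separately.
  f(x) = x^2 + 2·x   ⇒   f'(x) = 2·x + 2
  g(x) = 3·x + 2   ⇒   g'(x) = 3
  lim(x→∞) f'(x)/g'(x) = lim(x→∞) (2·x + 2)/(3)
  = ∞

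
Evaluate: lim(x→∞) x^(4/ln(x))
This is an exponential indeterminate form.

For exponential indeterminate forms, take the natural log:
  Let L = lim(x→∞) x^(4/ln(x))
  Then ln(L) = lim(x→∞) [exponent × ln(base)]
  Evaluate using L'Hôpital or standard limits, then exponentiate.
  L = e^(4)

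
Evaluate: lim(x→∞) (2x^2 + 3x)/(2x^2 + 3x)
This is an ∞/∞ indeterminate form.

Apply L'Hôpital's rule: differentiate numerator and denominator separately.
  f(x) = 2·x^2 + 3·x   ⇒   f'(x) = 4·x + 3
  g(x) = 2·x^2 + 3·x   ⇒   g'(x) = 4·x + 3
  lim(x→∞) f'(x)/g'(x) = lim(x→∞) (4·x + 3)/(4·x + 3)
  = 1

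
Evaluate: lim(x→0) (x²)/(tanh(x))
This is a 0/0 indeterminate form.

Apply L'Hôpital's rule: differentiate numerator and denominator separately.
  f(x) = x^2   ⇒   f'(x) = 2·x
  g(x) = tanh(x)   ⇒   g'(x) = 1 - tanh(x)^2
  lim(x→0) f'(x)/g'(x) = lim(x→0) (2·x)/(1 - tanh(x)^2)
  = 0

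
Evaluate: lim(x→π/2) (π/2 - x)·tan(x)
This is a 0·∞ indeterminate form.

Rewrite 0·∞ as a quotient (0/0 or ∞/∞ form), then apply L'Hôpital's rule:
  lim(x→π/2) (π/2 - x)·tan(x) = 1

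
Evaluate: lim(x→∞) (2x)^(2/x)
This is an exponential indeterminate form.

For exponential indeterminate forms, take the natural log:
  Let L = lim(x→∞) (2x)^(2/x)
  Then ln(L) = lim(x→∞) [exponent × ln(base)]
  Evaluate using L'Hôpital or standard limits, then exponentiate.
  L = 1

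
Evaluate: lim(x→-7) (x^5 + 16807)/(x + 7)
This is a standard limit.

Factor or rationalize the expression:
  lim(x→-7) (x^5 + 16807)/(x + 7) = 12005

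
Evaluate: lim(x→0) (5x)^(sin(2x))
This is an exponential indeterminate form.

For exponential indeterminate forms, take the natural log:
  Let L = lim(x→0) (5x)^(sin(2x))
  Then ln(L) = lim(x→0) [exponent × ln(base)]
  Evaluate using L'Hôpital or standard limits, then exponentiate.
  L = 1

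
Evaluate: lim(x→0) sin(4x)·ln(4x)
This is a 0·∞ indeterminate form.

Rewrite 0·∞ as a quotient (0/0 or ∞/∞ form), then apply L'Hôpital's rule:
  lim(x→0) sin(4x)·ln(4x) = 0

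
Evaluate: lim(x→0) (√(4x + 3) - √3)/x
This is a standard limit.

Factor or rationalize the expression:
  lim(x→0) (√(4x + 3) - √3)/x = 2·sqrt(3)/3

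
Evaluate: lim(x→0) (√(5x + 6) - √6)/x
This is a standard limit.

Factor or rationalize the expression:
  lim(x→0) (√(5x + 6) - √6)/x = 5·sqrt(6)/12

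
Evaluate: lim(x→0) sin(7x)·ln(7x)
This is a 0·∞ indeterminate form.

Rewrite 0·∞ as a quotient (0/0 or ∞/∞ form), then apply L'Hôpital's rule:
  lim(x→0) sin(7x)·ln(7x) = 0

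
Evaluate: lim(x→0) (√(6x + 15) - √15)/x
This is a standard limit.

Factor or rationalize the expression:
  lim(x→0) (√(6x + 15) - √15)/x = sqrt(15)/5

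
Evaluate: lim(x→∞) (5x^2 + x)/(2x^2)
This is an ∞/∞ indeterminate form.

Apply L'Hôpital's rule: differentiate numerator and denominator separately.
  f(x) = 5·x^2 + x   ⇒   f'(x) = 10·x + 1
  g(x) = 2·x^2   ⇒   g'(x) = 4·x
  lim(x→∞) f'(x)/g'(x) = lim(x→∞) (10·x + 1)/(4·x)
  = 5/2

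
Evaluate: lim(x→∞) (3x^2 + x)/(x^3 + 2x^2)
This is an ∞/∞ indeterminate form.

Apply L'Hôpital's rule: differentiate numerator and denominator separately.
  f(x) = 3·x^2 + x   ⇒   f'(x) = 6·x + 1
  g(x) = x^3 + 2·x^2   ⇒   g'(x) = 3·x^2 + 4·x
  lim(x→∞) f'(x)/g'(x) = lim(x→∞) (6·x + 1)/(3·x^2 + 4·x)
  = 0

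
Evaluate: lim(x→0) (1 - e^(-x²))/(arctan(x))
This is a 0/0 indeterminate form.

Apply L'Hôpital's rule: differentiate numerator and denominator separately.
  f(x) = 1 - e^(-x^2)   ⇒   f'(x) = 2·x·e^(-x^2)
  g(x) = atan(x)   ⇒   g'(x) = 1/(x^2 + 1)
  lim(x→0) f'(x)/g'(x) = lim(x→0) (2·x·e^(-x^2))/(1/(x^2 + 1))
  = 0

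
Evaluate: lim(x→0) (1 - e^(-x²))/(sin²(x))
This is a 0/0 indeterminate form.

Apply L'Hôpital's rule: differentiate numerator and denominator separately.
  f(x) = 1 - e^(-x^2)   ⇒   f'(x) = 2·x·e^(-x^2)
  g(x) = sin(x)^2   ⇒   g'(x) = 2·sin(x)·cos(x)
  lim(x→0) f'(x)/g'(x) = lim(x→0) (2·x·e^(-x^2))/(2·sin(x)·cos(x))
  = 1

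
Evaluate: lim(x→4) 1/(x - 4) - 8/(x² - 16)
This is an ∞-∞ indeterminate form.

Combine fractions or rationalize to convert ∞-∞ to 0/0 form:
  lim(x→4) 1/(x - 4) - 8/(x² - 16) = 1/8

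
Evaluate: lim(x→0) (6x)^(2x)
This is an exponential indeterminate form.

For exponential indeterminate forms, take the natural log:
  Let L = lim(x→0) (6x)^(2x)
  Then ln(L) = lim(x→0) [exponent × ln(base)]
  Evaluate using L'Hôpital or standard limits, then exponentiate.
  L = 1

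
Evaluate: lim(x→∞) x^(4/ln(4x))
This is an exponential indeterminate form.

For exponential indeterminate forms, take the natural log:
  Let L = lim(x→∞) x^(4/ln(4x))
  Then ln(L) = lim(x→∞) [exponent × ln(base)]
  Evaluate using L'Hôpital or standard limits, then exponentiate.
  L = e^(4)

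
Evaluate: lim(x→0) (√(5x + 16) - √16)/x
This is a standard limit.

Factor or rationalize the expression:
  lim(x→0) (√(5x + 16) - √16)/x = 5/8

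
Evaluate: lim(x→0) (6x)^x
This is an exponential indeterminate form.

For exponential indeterminate forms, take the natural log:
  Let L = lim(x→0) (6x)^x
  Then ln(L) = lim(x→0) [exponent × ln(base)]
  Evaluate using L'Hôpital or standard limits, then exponentiate.
  L = 1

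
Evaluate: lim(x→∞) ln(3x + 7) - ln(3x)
This is an ∞-∞ indeterminate form.

Combine fractions or rationalize to convert ∞-∞ to 0/0 form:
  lim(x→∞) ln(3x + 7) - ln(3x) = 0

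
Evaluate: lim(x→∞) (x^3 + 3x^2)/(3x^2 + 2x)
This is an ∞/∞ indeterminate form.

Apply L'Hôpital's rule: differentiate numerator and denominator separately.
  f(x) = x^3 + 3·x^2   ⇒   f'(x) = 3·x^2 + 6·x
  g(x) = 3·x^2 + 2·x   ⇒   g'(x) = 6·x + 2
  lim(x→∞) f'(x)/g'(x) = lim(x→∞) (3·x^2 + 6·x)/(6·x + 2)
  = ∞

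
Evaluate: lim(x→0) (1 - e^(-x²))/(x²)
This is a 0/0 indeterminate form.

Apply L'Hôpital's rule: differentiate numerator and denominator separately.
  f(x) = 1 - e^(-x^2)   ⇒   f'(x) = 2·x·e^(-x^2)
  g(x) = x^2   ⇒   g'(x) = 2·x
  lim(x→0) f'(x)/g'(x) = lim(x→0) (2·x·e^(-x^2))/(2·x)
  = 1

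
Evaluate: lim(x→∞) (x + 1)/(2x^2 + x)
This is an ∞/∞ indeterminate form.

Apply L'Hôpital's rule: differentiate numerator and denominator separately.
  f(x) = x + 1   ⇒   f'(x) = 1
  g(x) = 2·x^2 + x   ⇒   g'(x) = 4·x + 1
  lim(x→∞) f'(x)/g'(x) = lim(x→∞) (1)/(4·x + 1)
  = 0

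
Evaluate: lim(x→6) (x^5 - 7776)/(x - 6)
This is a standard limit.

Factor or rationalize the expression:
  lim(x→6) (x^5 - 7776)/(x - 6) = 6480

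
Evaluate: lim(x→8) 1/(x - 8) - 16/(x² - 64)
This is an ∞-∞ indeterminate form.

Combine fractions or rationalize to convert ∞-∞ to 0/0 form:
  lim(x→8) 1/(x - 8) - 16/(x² - 64) = 1/16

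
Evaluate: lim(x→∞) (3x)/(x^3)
This is an ∞/∞ indeterminate form.

Apply L'Hôpital's rule: differentiate numerator and denominator separately.
  f(x) = 3·x   ⇒   f'(x) = 3
  g(x) = x^3   ⇒   g'(x) = 3·x^2
  lim(x→∞) f'(x)/g'(x) = lim(x→∞) (3)/(3·x^2)
  = 0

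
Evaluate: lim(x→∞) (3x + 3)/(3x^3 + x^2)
This is an ∞/∞ indeterminate form.

Apply L'Hôpital's rule: differentiate numerator and denominator separately.
  f(x) = 3·x + 3   ⇒   f'(x) = 3
  g(x) = 3·x^3 + x^2   ⇒   g'(x) = 9·x^2 + 2·x
  lim(x→∞) f'(x)/g'(x) = lim(x→∞) (3)/(9·x^2 + 2·x)
  = 0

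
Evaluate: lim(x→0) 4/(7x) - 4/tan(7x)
This is an ∞-∞ indeterminate form.

Combine fractions or rationalize to convert ∞-∞ to 0/0 form:
  lim(x→0) 4/(7x) - 4/tan(7x) = 0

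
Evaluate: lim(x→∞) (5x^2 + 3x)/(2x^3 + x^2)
This is an ∞/∞ indeterminate form.

Apply L'Hôpital's rule: differentiate numerator and denominator separately.
  f(x) = 5·x^2 + 3·x   ⇒   f'(x) = 10·x + 3
  g(x) = 2·x^3 + x^2   ⇒   g'(x) = 6·x^2 + 2·x
  lim(x→∞) f'(x)/g'(x) = lim(x→∞) (10·x + 3)/(6·x^2 + 2·x)
  = 0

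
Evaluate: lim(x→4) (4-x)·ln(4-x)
This is a 0·∞ indeterminate form.

Rewrite 0·∞ as a quotient (0/0 or ∞/∞ form), then apply L'Hôpital's rule:
  lim(x→4) (4-x)·ln(4-x) = 0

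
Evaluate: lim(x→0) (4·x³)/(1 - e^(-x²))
This is a 0/0 indeterminate form.

Apply L'Hôpital's rule: differentiate numerator and denominator separately.
  f(x) = 4·x^3   ⇒   f'(x) = 12·x^2
  g(x) = 1 - e^(-x^2)   ⇒   g'(x) = 2·x·e^(-x^2)
  lim(x→0) f'(x)/g'(x) = lim(x→0) (12·x^2)/(2·x·e^(-x^2))
  = 0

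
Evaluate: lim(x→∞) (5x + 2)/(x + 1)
This is an ∞/∞ indeterminate form.

Apply L'Hôpital's rule: differentiate numerator and denominator separately.
  f(x) = 5·x + 2   ⇒   f'(x) = 5
  g(x) = x + 1   ⇒   g'(x) = 1
  lim(x→∞) f'(x)/g'(x) = lim(x→∞) (5)/(1)
  = 5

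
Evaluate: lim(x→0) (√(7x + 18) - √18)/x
This is a standard limit.

Factor or rationalize the expression:
  lim(x→0) (√(7x + 18) - √18)/x = 7·sqrt(2)/12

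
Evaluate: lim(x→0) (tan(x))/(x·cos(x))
This is a 0/0 indeterminate form.

Apply L'Hôpital's rule: differentiate numerator and denominator separately.
  f(x) = tan(x)   ⇒   f'(x) = tan(x)^2 + 1
  g(x) = x·cos(x)   ⇒   g'(x) = -x·sin(x) + cos(x)
  lim(x→0) f'(x)/g'(x) = lim(x→0) (tan(x)^2 + 1)/(-x·sin(x) + cos(x))
  = 1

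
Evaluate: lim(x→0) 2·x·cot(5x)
This is a 0·∞ indeterminate form.

Rewrite 0·∞ as a quotient (0/0 or ∞/∞ form), then apply L'Hôpital's rule:
  lim(x→0) 2·x·cot(5x) = 2/5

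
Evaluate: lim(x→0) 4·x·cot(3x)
This is a 0·∞ indeterminate form.

Rewrite 0·∞ as a quotient (0/0 or ∞/∞ form), then apply L'Hôpital's rule:
  lim(x→0) 4·x·cot(3x) = 4/3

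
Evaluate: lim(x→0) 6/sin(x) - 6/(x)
This is an ∞-∞ indeterminate form.

Combine fractions or rationalize to convert ∞-∞ to 0/0 form:
  lim(x→0) 6/sin(x) - 6/(x) = 0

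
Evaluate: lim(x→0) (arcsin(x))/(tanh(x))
This is a 0/0 indeterminate form.

Apply L'Hôpital's rule: differentiate numerator and denominator separately.
  f(x) = asin(x)   ⇒   f'(x) = 1/sqrt(1 - x^2)
  g(x) = tanh(x)   ⇒   g'(x) = 1 - tanh(x)^2
  lim(x→0) f'(x)/g'(x) = lim(x→0) (1/sqrt(1 - x^2))/(1 - tanh(x)^2)
  = 1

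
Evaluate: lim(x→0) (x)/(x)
This is a 0/0 indeterminate form.

Apply L'Hôpital's rule: differentiate numerator and denominator separately.
  f(x) = x   ⇒   f'(x) = 1
  g(x) = x   ⇒   g'(x) = 1
  lim(x→0) f'(x)/g'(x) = lim(x→0) (1)/(1)
  = 1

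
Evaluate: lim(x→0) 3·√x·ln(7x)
This is a 0·∞ indeterminate form.

Rewrite 0·∞ as a quotient (0/0 or ∞/∞ form), then apply L'Hôpital's rule:
  lim(x→0) 3·√x·ln(7x) = 0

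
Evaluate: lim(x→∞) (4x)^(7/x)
This is an exponential indeterminate form.

For exponential indeterminate forms, take the natural log:
  Let L = lim(x→∞) (4x)^(7/x)
  Then ln(L) = lim(x→∞) [exponent × ln(base)]
  Evaluate using L'Hôpital or standard limits, then exponentiate.
  L = 1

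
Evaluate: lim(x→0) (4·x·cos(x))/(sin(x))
This is a 0/0 indeterminate form.

Apply L'Hôpital's rule: differentiate numerator and denominator separately.
  f(x) = 4·x·cos(x)   ⇒   f'(x) = -4·x·sin(x) + 4·cos(x)
  g(x) = sin(x)   ⇒   g'(x) = cos(x)
  lim(x→0) f'(x)/g'(x) = lim(x→0) (-4·x·sin(x) + 4·cos(x))/(cos(x))
  = 4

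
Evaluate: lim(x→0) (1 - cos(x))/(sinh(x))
This is a 0/0 indeterminate form.

Apply L'Hôpital's rule: differentiate numerator and denominator separately.
  f(x) = 1 - cos(x)   ⇒   f'(x) = sin(x)
  g(x) = sinh(x)   ⇒   g'(x) = cosh(x)
  lim(x→0) f'(x)/g'(x) = lim(x→0) (sin(x))/(cosh(x))
  = 0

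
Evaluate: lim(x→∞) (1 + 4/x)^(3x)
This is an exponential indeterminate form.

For exponential indeterminate forms, take the natural log:
  Let L = lim(x→∞) (1 + 4/x)^(3x)
  Then ln(L) = lim(x→∞) [exponent × ln(base)]
  Evaluate using L'Hôpital or standard limits, then exponentiate.
  L = e^(12)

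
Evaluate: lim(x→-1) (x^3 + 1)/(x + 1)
This is a standard limit.

Factor or rationalize the expression:
  lim(x→-1) (x^3 + 1)/(x + 1) = 3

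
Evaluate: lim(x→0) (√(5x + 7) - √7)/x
This is a standard limit.

Factor or rationalize the expression:
  lim(x→0) (√(5x + 7) - √7)/x = 5·sqrt(7)/14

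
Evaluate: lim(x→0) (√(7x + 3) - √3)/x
This is a standard limit.

Factor or rationalize the expression:
  lim(x→0) (√(7x + 3) - √3)/x = 7·sqrt(3)/6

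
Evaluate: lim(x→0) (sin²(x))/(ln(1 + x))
This is a 0/0 indeterminate form.

Apply L'Hôpital's rule: differentiate numerator and denominator separately.
  f(x) = sin(x)^2   ⇒   f'(x) = 2·sin(x)·cos(x)
  g(x) = ln(x + 1)   ⇒   g'(x) = 1/(x + 1)
  lim(x→0) f'(x)/g'(x) = lim(x→0) (2·sin(x)·cos(x))/(1/(x + 1))
  = 0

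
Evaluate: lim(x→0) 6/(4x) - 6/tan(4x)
This is an ∞-∞ indeterminate form.

Combine fractions or rationalize to convert ∞-∞ to 0/0 form:
  lim(x→0) 6/(4x) - 6/tan(4x) = 0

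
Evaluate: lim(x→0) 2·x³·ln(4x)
This is a 0·∞ indeterminate form.

Rewrite 0·∞ as a quotient (0/0 or ∞/∞ form), then apply L'Hôpital's rule:
  lim(x→0) 2·x³·ln(4x) = 0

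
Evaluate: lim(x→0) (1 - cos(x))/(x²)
This is a 0/0 indeterminate form.

Apply L'Hôpital's rule: differentiate numerator and denominator separately.
  f(x) = 1 - cos(x)   ⇒   f'(x) = sin(x)
  g(x) = x^2   ⇒   g'(x) = 2·x
  lim(x→0) f'(x)/g'(x) = lim(x→0) (sin(x))/(2·x)
  = 1/2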